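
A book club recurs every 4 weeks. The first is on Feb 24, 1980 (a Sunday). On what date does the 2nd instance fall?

Mar 23, 1980

The 2nd occurrence is 1 interval after the first: 1 × 28 = 28 days after Feb 24, 1980.
Feb has 29 days — 5 days to the end of Feb leaves 23.
23 days into Mar → Mar 23, 1980.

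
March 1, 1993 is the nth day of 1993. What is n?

Days in months before March: 31 + 28 = 59.
Plus 1 day into March → day 60.

60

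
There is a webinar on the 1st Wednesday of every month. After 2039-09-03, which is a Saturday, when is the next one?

2039-09-07

September 2039 starts on a Thursday, so its 1st Wednesday is 2039-09-07 (6 days in).
2039-09-07 is after 2039-09-03, so that is the next one.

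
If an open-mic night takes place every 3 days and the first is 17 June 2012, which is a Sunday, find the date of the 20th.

The 20th occurrence is 19 intervals after the first: 19 × 3 = 57 days after 17 June 2012.
June has 30 days — 13 days to the end of June leaves 44.
July has 31 days (13 left).
13 days into August → 13 August 2012.

13 August 2012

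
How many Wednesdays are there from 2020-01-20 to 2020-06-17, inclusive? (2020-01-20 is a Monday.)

2020-01-20 is a Monday; the first Wednesday on or after it is 2020-01-22 (2 days later).
From 2020-01-22 to 2020-06-17: 9 + 29 + 31 + 30 + 31 + 17 = 147 days (rest of January, February, March, April, May, June).
147 ÷ 7 = 21 full weeks with remainder 0, so 21 more Wednesdays after the first → 22.

22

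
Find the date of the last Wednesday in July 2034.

26 July 2034

July 2034 begins on a Saturday, so the first Wednesday is July 5 (4 days later).
July 2034 has 31 days. Adding weeks: 5, 12, 19, 26 — the last one ≤ 31 is the 26th.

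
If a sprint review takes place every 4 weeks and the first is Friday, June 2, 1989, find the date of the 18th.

The 18th occurrence is 17 intervals after the first: 17 × 28 = 476 days after June 2, 1989.
June has 30 days — 28 days to the end of June leaves 448.
From end of June to end of 1989 is 184 days (264 left).
January has 31 days (233 left).
February has 28 days (205 left).
March has 31 days (174 left).
April has 30 days (144 left).
May has 31 days (113 left).
June has 30 days (83 left).
July has 31 days (52 left).
August has 31 days (21 left).
21 days into September → September 21, 1990.

September 21, 1990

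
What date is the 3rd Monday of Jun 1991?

Jun 17, 1991

The first Monday of Jun 1991 is Jun 3.
The 3rd Monday is 2 weeks later: 3 + 14 = 17.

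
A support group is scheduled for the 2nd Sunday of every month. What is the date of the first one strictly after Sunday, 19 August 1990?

August 1990 starts on a Wednesday; its first Sunday is the 5th, so the 2nd Sunday is the 12th — 12 August 1990.
That is not after 19 August 1990, so look at September 1990.
September 1990 starts on a Saturday; its first Sunday is the 2nd, so the 2nd Sunday is the 9th — 9 September 1990.

9 September 1990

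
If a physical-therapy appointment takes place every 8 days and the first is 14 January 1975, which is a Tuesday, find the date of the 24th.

The 24th occurrence is 23 intervals after the first: 23 × 8 = 184 days after 14 January 1975.
January has 31 days — 17 days to the end of January leaves 167.
February has 28 days (139 left).
March has 31 days (108 left).
April has 30 days (78 left).
May has 31 days (47 left).
June has 30 days (17 left).
17 days into July → 17 July 1975.

17 July 1975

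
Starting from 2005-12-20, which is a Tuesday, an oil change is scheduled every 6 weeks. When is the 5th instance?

The 5th occurrence is 4 intervals after the first: 4 × 42 = 168 days after 2005-12-20.
December has 31 days — 11 days to the end of December leaves 157.
January has 31 days (126 left).
February has 28 days (98 left).
March has 31 days (67 left).
April has 30 days (37 left).
May has 31 days (6 left).
6 days into June → 2006-06-06.

2006-06-06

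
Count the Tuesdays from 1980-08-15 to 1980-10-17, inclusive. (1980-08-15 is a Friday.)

9

1980-08-15 is a Friday; the first Tuesday on or after it is 1980-08-19 (4 days later).
From 1980-08-19 to 1980-10-17: 12 + 30 + 17 = 59 days (rest of August, September, October).
59 ÷ 7 = 8 full weeks with remainder 3, so 8 more Tuesdays after the first → 9.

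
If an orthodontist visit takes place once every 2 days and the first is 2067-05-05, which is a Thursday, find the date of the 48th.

The 48th occurrence is 47 intervals after the first: 47 × 2 = 94 days after 2067-05-05.
May has 31 days — 26 days to the end of May leaves 68.
June has 30 days (38 left).
July has 31 days (7 left).
7 days into August → 2067-08-07.

2067-08-07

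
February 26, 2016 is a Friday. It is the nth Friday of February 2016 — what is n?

Day 26 falls in week ⌈26/7⌉ of the month.
Days 1–7 hold the 1st Friday, 8–14 the 2nd, 15–21 the 3rd, 22–28 the 4th, 29–31 the 5th.
26 is in the range for the 4th.

4th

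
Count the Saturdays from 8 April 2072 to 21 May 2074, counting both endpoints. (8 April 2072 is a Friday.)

111

8 April 2072 is a Friday; the first Saturday on or after it is 9 April 2072 (1 day later).
From 9 April 2072 to 21 May 2074: 266 + 365 + 141 = 772 days (rest of 2072, 2073, to 21 May 2074 in 2074).
772 ÷ 7 = 110 full weeks with remainder 2, so 110 more Saturdays after the first → 111.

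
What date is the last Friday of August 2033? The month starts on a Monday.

26 August 2033

August 2033 begins on a Monday, so the first Friday is August 5 (4 days later).
August 2033 has 31 days. Adding weeks: 5, 12, 19, 26 — the last one ≤ 31 is the 26th.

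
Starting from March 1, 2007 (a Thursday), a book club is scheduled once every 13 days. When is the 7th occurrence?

May 18, 2007

The 7th occurrence is 6 intervals after the first: 6 × 13 = 78 days after March 1, 2007.
March has 31 days — 30 days to the end of March leaves 48.
April has 30 days (18 left).
18 days into May → May 18, 2007.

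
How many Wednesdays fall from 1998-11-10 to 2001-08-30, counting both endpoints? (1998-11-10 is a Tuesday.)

147

1998-11-10 is a Tuesday; the first Wednesday on or after it is 1998-11-11 (1 day later).
From 1998-11-11 to 2001-08-30: 50 + 365 + 366 + 242 = 1023 days (rest of 1998, 1999, 2000, to 2001-08-30 in 2001).
1023 ÷ 7 = 146 full weeks with remainder 1, so 146 more Wednesdays after the first → 147.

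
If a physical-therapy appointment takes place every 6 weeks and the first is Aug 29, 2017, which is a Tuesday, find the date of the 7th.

The 7th occurrence is 6 intervals after the first: 6 × 42 = 252 days after Aug 29, 2017.
Aug has 31 days — 2 days to the end of Aug leaves 250.
Sep has 30 days (220 left).
Oct has 31 days (189 left).
Nov has 30 days (159 left).
Dec has 31 days (128 left).
Jan has 31 days (97 left).
Feb has 28 days (69 left).
Mar has 31 days (38 left).
Apr has 30 days (8 left).
8 days into May → May 8, 2018.

May 8, 2018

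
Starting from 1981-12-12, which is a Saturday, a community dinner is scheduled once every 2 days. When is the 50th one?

The 50th occurrence is 49 intervals after the first: 49 × 2 = 98 days after 1981-12-12.
December has 31 days — 19 days to the end of December leaves 79.
January has 31 days (48 left).
February has 28 days (20 left).
20 days into March → 1982-03-20.

1982-03-20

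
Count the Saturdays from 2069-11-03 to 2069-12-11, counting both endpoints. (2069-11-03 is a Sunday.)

2069-11-03 is a Sunday; the first Saturday on or after it is 2069-11-09 (6 days later).
From 2069-11-09 to 2069-12-11: 21 + 11 = 32 days (rest of November, December).
32 ÷ 7 = 4 full weeks with remainder 4, so 4 more Saturdays after the first → 5.

5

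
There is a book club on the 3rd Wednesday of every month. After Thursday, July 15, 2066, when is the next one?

July 2066 starts on a Thursday; its first Wednesday is the 7th, so the 3rd Wednesday is the 21st — July 21, 2066.
July 21, 2066 is after July 15, 2066, so that is the next one.

July 21, 2066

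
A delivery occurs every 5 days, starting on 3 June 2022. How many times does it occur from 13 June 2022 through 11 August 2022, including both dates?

Occurrences land 5·i days after 3 June 2022 for i = 0, 1, 2, …
13 June 2022 is 10 days after the start; 10 ÷ 5 = 2 remainder 0. First occurrence in the window: #3 on 13 June 2022 (2×5 = 10 days in).
11 August 2022 is 69 days after the start; 69 ÷ 5 = 13 remainder 4. Last occurrence in the window: #14 on 7 August 2022.
Occurrences #3 through #14: 12 in total.

12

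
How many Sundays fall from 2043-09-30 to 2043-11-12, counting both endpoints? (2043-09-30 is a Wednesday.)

2043-09-30 is a Wednesday; the first Sunday on or after it is 2043-10-04 (4 days later).
From 2043-10-04 to 2043-11-12: 27 + 12 = 39 days (rest of October, November).
39 ÷ 7 = 5 full weeks with remainder 4, so 5 more Sundays after the first → 6.

6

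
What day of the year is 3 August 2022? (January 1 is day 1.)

215

Days in months before August: 31 + 28 + 31 + 30 + 31 + 30 + 31 = 212.
Plus 3 days into August → day 215.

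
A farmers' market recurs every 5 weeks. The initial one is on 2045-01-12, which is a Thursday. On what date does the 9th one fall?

2045-10-19

The 9th occurrence is 8 intervals after the first: 8 × 35 = 280 days after 2045-01-12.
January has 31 days — 19 days to the end of January leaves 261.
February has 28 days (233 left).
March has 31 days (202 left).
April has 30 days (172 left).
May has 31 days (141 left).
June has 30 days (111 left).
July has 31 days (80 left).
August has 31 days (49 left).
September has 30 days (19 left).
19 days into October → 2045-10-19.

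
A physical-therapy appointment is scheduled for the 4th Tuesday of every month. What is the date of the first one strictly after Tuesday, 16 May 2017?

May 2017 starts on a Monday; its first Tuesday is the 2nd, so the 4th Tuesday is the 23rd — 23 May 2017.
23 May 2017 is after 16 May 2017, so that is the next one.

23 May 2017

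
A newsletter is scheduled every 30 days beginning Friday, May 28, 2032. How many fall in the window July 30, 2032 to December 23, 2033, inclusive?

Occurrences land 30·i days after May 28, 2032 for i = 0, 1, 2, …
July 30, 2032 is 63 days after the start; 63 ÷ 30 = 2 remainder 3; since the remainder is 3, round up to i = 3. First occurrence in the window: #4 on August 26, 2032 (3×30 = 90 days in).
December 23, 2033 is 574 days after the start; 574 ÷ 30 = 19 remainder 4. Last occurrence in the window: #20 on December 19, 2033.
Occurrences #4 through #20: 17 in total.

17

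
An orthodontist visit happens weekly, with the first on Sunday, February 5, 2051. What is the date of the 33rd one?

The 33rd occurrence is 32 intervals after the first: 32 × 7 = 224 days after February 5, 2051.
February has 28 days — 23 days to the end of February leaves 201.
March has 31 days (170 left).
April has 30 days (140 left).
May has 31 days (109 left).
June has 30 days (79 left).
July has 31 days (48 left).
August has 31 days (17 left).
17 days into September → September 17, 2051.

September 17, 2051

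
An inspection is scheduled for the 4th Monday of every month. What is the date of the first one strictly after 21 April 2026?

April 2026 starts on a Wednesday; its first Monday is the 6th, so the 4th Monday is the 27th — 27 April 2026.
27 April 2026 is after 21 April 2026, so that is the next one.

27 April 2026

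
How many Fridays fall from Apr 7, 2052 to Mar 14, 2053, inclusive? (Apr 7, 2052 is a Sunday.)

49

Apr 7, 2052 is a Sunday; the first Friday on or after it is Apr 12, 2052 (5 days later).
From Apr 12, 2052 to Mar 14, 2053: 263 + 73 = 336 days (rest of 2052, to Mar 14, 2053 in 2053).
336 ÷ 7 = 48 full weeks with remainder 0, so 48 more Fridays after the first → 49.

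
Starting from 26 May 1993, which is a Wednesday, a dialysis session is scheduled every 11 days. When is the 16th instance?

The 16th occurrence is 15 intervals after the first: 15 × 11 = 165 days after 26 May 1993.
May has 31 days — 5 days to the end of May leaves 160.
June has 30 days (130 left).
July has 31 days (99 left).
August has 31 days (68 left).
September has 30 days (38 left).
October has 31 days (7 left).
7 days into November → 7 November 1993.

7 November 1993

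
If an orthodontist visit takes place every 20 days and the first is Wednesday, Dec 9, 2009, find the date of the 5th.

The 5th occurrence is 4 intervals after the first: 4 × 20 = 80 days after Dec 9, 2009.
Dec has 31 days — 22 days to the end of Dec leaves 58.
Jan has 31 days (27 left).
27 days into Feb → Feb 27, 2010.

Feb 27, 2010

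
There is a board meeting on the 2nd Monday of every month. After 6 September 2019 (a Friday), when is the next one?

September 2019 starts on a Sunday; its first Monday is the 2nd, so the 2nd Monday is the 9th — 9 September 2019.
9 September 2019 is after 6 September 2019, so that is the next one.

9 September 2019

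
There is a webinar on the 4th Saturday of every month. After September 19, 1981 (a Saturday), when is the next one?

September 26, 1981

September 1981 starts on a Tuesday; its first Saturday is the 5th, so the 4th Saturday is the 26th — September 26, 1981.
September 26, 1981 is after September 19, 1981, so that is the next one.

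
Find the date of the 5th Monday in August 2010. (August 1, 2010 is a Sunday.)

August 2010 begins on a Sunday, so the first Monday is August 2 (1 day later).
The 5th Monday is 4 weeks later: 2 + 28 = 30.

2010-08-30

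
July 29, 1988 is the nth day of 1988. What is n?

211

Days in months before July: 31 + 29 + 31 + 30 + 31 + 30 = 182.
Plus 29 days into July → day 211.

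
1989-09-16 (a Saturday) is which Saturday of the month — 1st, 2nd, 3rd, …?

Day 16 falls in week ⌈16/7⌉ of the month.
Days 1–7 hold the 1st Saturday, 8–14 the 2nd, 15–21 the 3rd, 22–28 the 4th, 29–31 the 5th.
16 is in the range for the 3rd.

3rd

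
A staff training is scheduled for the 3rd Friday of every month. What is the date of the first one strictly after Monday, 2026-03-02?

2026-03-20

March 2026 starts on a Sunday; its first Friday is the 6th, so the 3rd Friday is the 20th — 2026-03-20.
2026-03-20 is after 2026-03-02, so that is the next one.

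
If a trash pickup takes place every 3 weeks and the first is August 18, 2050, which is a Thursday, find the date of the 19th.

The 19th occurrence is 18 intervals after the first: 18 × 21 = 378 days after August 18, 2050.
August has 31 days — 13 days to the end of August leaves 365.
September has 30 days (335 left).
October has 31 days (304 left).
November has 30 days (274 left).
December has 31 days (243 left).
January has 31 days (212 left).
February has 28 days (184 left).
March has 31 days (153 left).
April has 30 days (123 left).
May has 31 days (92 left).
June has 30 days (62 left).
July has 31 days (31 left).
31 days into August → August 31, 2051.

August 31, 2051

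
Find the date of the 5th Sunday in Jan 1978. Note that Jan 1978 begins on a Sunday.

Jan 29, 1978

Jan 1978 begins on a Sunday, so the first Sunday is Jan 1.
The 5th Sunday is 4 weeks later: 1 + 28 = 29.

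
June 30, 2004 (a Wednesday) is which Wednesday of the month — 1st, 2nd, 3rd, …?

5th

Day 30 falls in week ⌈30/7⌉ of the month.
Days 1–7 hold the 1st Wednesday, 8–14 the 2nd, 15–21 the 3rd, 22–28 the 4th, 29–31 the 5th.
30 is in the range for the 5th.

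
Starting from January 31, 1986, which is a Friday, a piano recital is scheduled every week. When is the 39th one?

The 39th occurrence is 38 intervals after the first: 38 × 7 = 266 days after January 31, 1986.
January has 31 days — 0 days to the end of January leaves 266.
February has 28 days (238 left).
March has 31 days (207 left).
April has 30 days (177 left).
May has 31 days (146 left).
June has 30 days (116 left).
July has 31 days (85 left).
August has 31 days (54 left).
September has 30 days (24 left).
24 days into October → October 24, 1986.

October 24, 1986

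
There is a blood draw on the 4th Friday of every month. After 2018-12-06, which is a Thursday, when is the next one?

December 2018 starts on a Saturday; its first Friday is the 7th, so the 4th Friday is the 28th — 2018-12-28.
2018-12-28 is after 2018-12-06, so that is the next one.

2018-12-28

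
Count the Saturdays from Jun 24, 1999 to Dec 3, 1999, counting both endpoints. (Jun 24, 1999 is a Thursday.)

Jun 24, 1999 is a Thursday; the first Saturday on or after it is Jun 26, 1999 (2 days later).
From Jun 26, 1999 to Dec 3, 1999: 4 + 31 + 31 + 30 + 31 + 30 + 3 = 160 days (rest of Jun, Jul, Aug, Sep, Oct, Nov, Dec).
160 ÷ 7 = 22 full weeks with remainder 6, so 22 more Saturdays after the first → 23.

23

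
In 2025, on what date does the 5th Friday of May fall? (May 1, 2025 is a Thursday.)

May 2025 begins on a Thursday, so the first Friday is May 2 (1 day later).
The 5th Friday is 4 weeks later: 2 + 28 = 30.

May 30, 2025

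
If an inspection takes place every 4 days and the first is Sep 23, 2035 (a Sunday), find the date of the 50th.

The 50th occurrence is 49 intervals after the first: 49 × 4 = 196 days after Sep 23, 2035.
Sep has 30 days — 7 days to the end of Sep leaves 189.
Oct has 31 days (158 left).
Nov has 30 days (128 left).
Dec has 31 days (97 left).
Jan has 31 days (66 left).
Feb has 29 days (37 left).
Mar has 31 days (6 left).
6 days into Apr → Apr 6, 2036.

Apr 6, 2036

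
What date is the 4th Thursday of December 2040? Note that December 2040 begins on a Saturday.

December 2040 begins on a Saturday, so the first Thursday is December 6 (5 days later).
The 4th Thursday is 3 weeks later: 6 + 21 = 27.

December 27, 2040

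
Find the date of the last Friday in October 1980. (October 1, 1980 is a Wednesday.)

October 31, 1980

October 1980 begins on a Wednesday, so the first Friday is October 3 (2 days later).
October 1980 has 31 days. Adding weeks: 3, 10, 17, 24, 31 — the last one ≤ 31 is the 31st.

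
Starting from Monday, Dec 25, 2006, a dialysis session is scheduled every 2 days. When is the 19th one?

The 19th occurrence is 18 intervals after the first: 18 × 2 = 36 days after Dec 25, 2006.
Dec has 31 days — 6 days to the end of Dec leaves 30.
30 days into Jan → Jan 30, 2007.

Jan 30, 2007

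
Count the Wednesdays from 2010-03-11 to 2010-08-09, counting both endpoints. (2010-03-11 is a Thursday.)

21

2010-03-11 is a Thursday; the first Wednesday on or after it is 2010-03-17 (6 days later).
From 2010-03-17 to 2010-08-09: 14 + 30 + 31 + 30 + 31 + 9 = 145 days (rest of March, April, May, June, July, August).
145 ÷ 7 = 20 full weeks with remainder 5, so 20 more Wednesdays after the first → 21.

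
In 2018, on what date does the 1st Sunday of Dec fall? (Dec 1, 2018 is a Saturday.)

Dec 2018 begins on a Saturday, so the first Sunday is Dec 2 (1 day later).

Dec 2, 2018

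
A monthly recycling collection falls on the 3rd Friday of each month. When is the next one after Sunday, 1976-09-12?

1976-09-17

September 1976 starts on a Wednesday; its first Friday is the 3rd, so the 3rd Friday is the 17th — 1976-09-17.
1976-09-17 is after 1976-09-12, so that is the next one.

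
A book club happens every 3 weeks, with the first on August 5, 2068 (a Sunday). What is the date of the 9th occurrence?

January 20, 2069

The 9th occurrence is 8 intervals after the first: 8 × 21 = 168 days after August 5, 2068.
August has 31 days — 26 days to the end of August leaves 142.
September has 30 days (112 left).
October has 31 days (81 left).
November has 30 days (51 left).
December has 31 days (20 left).
20 days into January → January 20, 2069.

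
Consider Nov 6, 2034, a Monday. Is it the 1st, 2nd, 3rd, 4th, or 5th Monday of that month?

Day 6 falls in week ⌈6/7⌉ of the month.
Days 1–7 hold the 1st Monday, 8–14 the 2nd, 15–21 the 3rd, 22–28 the 4th, 29–31 the 5th.
6 is in the range for the 1st.

1st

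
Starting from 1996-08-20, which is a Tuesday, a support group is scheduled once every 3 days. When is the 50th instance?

The 50th occurrence is 49 intervals after the first: 49 × 3 = 147 days after 1996-08-20.
August has 31 days — 11 days to the end of August leaves 136.
September has 30 days (106 left).
October has 31 days (75 left).
November has 30 days (45 left).
December has 31 days (14 left).
14 days into January → 1997-01-14.

1997-01-14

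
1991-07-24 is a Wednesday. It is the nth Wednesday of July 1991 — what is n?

4th

Day 24 falls in week ⌈24/7⌉ of the month.
Days 1–7 hold the 1st Wednesday, 8–14 the 2nd, 15–21 the 3rd, 22–28 the 4th, 29–31 the 5th.
24 is in the range for the 4th.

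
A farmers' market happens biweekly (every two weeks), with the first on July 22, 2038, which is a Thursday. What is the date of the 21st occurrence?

The 21st occurrence is 20 intervals after the first: 20 × 14 = 280 days after July 22, 2038.
July has 31 days — 9 days to the end of July leaves 271.
August has 31 days (240 left).
September has 30 days (210 left).
October has 31 days (179 left).
November has 30 days (149 left).
December has 31 days (118 left).
January has 31 days (87 left).
February has 28 days (59 left).
March has 31 days (28 left).
28 days into April → April 28, 2039.

April 28, 2039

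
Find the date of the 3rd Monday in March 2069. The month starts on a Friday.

2069-03-18

March 2069 begins on a Friday, so the first Monday is March 4 (3 days later).
The 3rd Monday is 2 weeks later: 4 + 14 = 18.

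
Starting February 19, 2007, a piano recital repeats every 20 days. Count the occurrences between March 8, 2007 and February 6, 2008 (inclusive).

17

Occurrences land 20·i days after February 19, 2007 for i = 0, 1, 2, …
March 8, 2007 is 17 days after the start; 17 ÷ 20 = 0 remainder 17; since the remainder is 17, round up to i = 1. First occurrence in the window: #2 on March 11, 2007 (1×20 = 20 days in).
February 6, 2008 is 352 days after the start; 352 ÷ 20 = 17 remainder 12. Last occurrence in the window: #18 on January 25, 2008.
Occurrences #2 through #18: 17 in total.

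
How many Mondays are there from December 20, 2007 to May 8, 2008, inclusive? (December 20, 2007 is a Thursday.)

20

December 20, 2007 is a Thursday; the first Monday on or after it is December 24, 2007 (4 days later).
From December 24, 2007 to May 8, 2008: 7 + 31 + 29 + 31 + 30 + 8 = 136 days (rest of December, January, February, March, April, May).
136 ÷ 7 = 19 full weeks with remainder 3, so 19 more Mondays after the first → 20.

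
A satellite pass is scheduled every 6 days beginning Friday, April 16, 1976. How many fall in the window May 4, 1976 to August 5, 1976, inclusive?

Occurrences land 6·i days after April 16, 1976 for i = 0, 1, 2, …
May 4, 1976 is 18 days after the start; 18 ÷ 6 = 3 remainder 0. First occurrence in the window: #4 on May 4, 1976 (3×6 = 18 days in).
August 5, 1976 is 111 days after the start; 111 ÷ 6 = 18 remainder 3. Last occurrence in the window: #19 on August 2, 1976.
Occurrences #4 through #19: 16 in total.

16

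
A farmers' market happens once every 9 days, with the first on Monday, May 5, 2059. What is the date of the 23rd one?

The 23rd occurrence is 22 intervals after the first: 22 × 9 = 198 days after May 5, 2059.
May has 31 days — 26 days to the end of May leaves 172.
June has 30 days (142 left).
July has 31 days (111 left).
August has 31 days (80 left).
September has 30 days (50 left).
October has 31 days (19 left).
19 days into November → November 19, 2059.

November 19, 2059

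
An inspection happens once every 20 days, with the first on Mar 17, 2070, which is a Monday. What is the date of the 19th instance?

Mar 12, 2071

The 19th occurrence is 18 intervals after the first: 18 × 20 = 360 days after Mar 17, 2070.
Mar has 31 days — 14 days to the end of Mar leaves 346.
Apr has 30 days (316 left).
May has 31 days (285 left).
Jun has 30 days (255 left).
Jul has 31 days (224 left).
Aug has 31 days (193 left).
Sep has 30 days (163 left).
Oct has 31 days (132 left).
Nov has 30 days (102 left).
Dec has 31 days (71 left).
Jan has 31 days (40 left).
Feb has 28 days (12 left).
12 days into Mar → Mar 12, 2071.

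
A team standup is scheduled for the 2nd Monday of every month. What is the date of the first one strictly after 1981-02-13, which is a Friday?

1981-03-09

February 1981 starts on a Sunday; its first Monday is the 2nd, so the 2nd Monday is the 9th — 1981-02-09.
That is not after 1981-02-13, so look at March 1981.
March 1981 starts on a Sunday; its first Monday is the 2nd, so the 2nd Monday is the 9th — 1981-03-09.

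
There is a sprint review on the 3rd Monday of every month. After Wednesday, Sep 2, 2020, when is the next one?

Sep 21, 2020

Sep 2020 starts on a Tuesday; its first Monday is the 7th, so the 3rd Monday is the 21st — Sep 21, 2020.
Sep 21, 2020 is after Sep 2, 2020, so that is the next one.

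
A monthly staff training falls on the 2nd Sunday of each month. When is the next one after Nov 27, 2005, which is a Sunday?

Nov 2005 starts on a Tuesday; its first Sunday is the 6th, so the 2nd Sunday is the 13th — Nov 13, 2005.
That is not after Nov 27, 2005, so look at Dec 2005.
Dec 2005 starts on a Thursday; its first Sunday is the 4th, so the 2nd Sunday is the 11th — Dec 11, 2005.

Dec 11, 2005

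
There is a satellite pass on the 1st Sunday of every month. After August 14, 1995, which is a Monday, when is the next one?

September 3, 1995

August 1995 starts on a Tuesday, so its 1st Sunday is August 6, 1995 (5 days in).
That is not after August 14, 1995, so look at September 1995.
September 1995 starts on a Friday, so its 1st Sunday is September 3, 1995 (2 days in).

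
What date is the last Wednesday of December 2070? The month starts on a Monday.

December 2070 begins on a Monday, so the first Wednesday is December 3 (2 days later).
December 2070 has 31 days. Adding weeks: 3, 10, 17, 24, 31 — the last one ≤ 31 is the 31st.

31 December 2070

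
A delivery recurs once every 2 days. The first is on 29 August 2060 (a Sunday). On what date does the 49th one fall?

The 49th occurrence is 48 intervals after the first: 48 × 2 = 96 days after 29 August 2060.
August has 31 days — 2 days to the end of August leaves 94.
September has 30 days (64 left).
October has 31 days (33 left).
November has 30 days (3 left).
3 days into December → 3 December 2060.

3 December 2060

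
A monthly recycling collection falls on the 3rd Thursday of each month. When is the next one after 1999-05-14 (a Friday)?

May 1999 starts on a Saturday; its first Thursday is the 6th, so the 3rd Thursday is the 20th — 1999-05-20.
1999-05-20 is after 1999-05-14, so that is the next one.

1999-05-20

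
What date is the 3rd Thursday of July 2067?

July 21, 2067

The first Thursday of July 2067 is July 7.
The 3rd Thursday is 2 weeks later: 7 + 14 = 21.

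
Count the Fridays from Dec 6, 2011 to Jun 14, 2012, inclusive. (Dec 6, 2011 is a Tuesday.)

27

Dec 6, 2011 is a Tuesday; the first Friday on or after it is Dec 9, 2011 (3 days later).
From Dec 9, 2011 to Jun 14, 2012: 22 + 31 + 29 + 31 + 30 + 31 + 14 = 188 days (rest of Dec, Jan, Feb, Mar, Apr, May, Jun).
188 ÷ 7 = 26 full weeks with remainder 6, so 26 more Fridays after the first → 27.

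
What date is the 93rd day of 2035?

January has 31 days (93 − 31 = 62 remain).
February has 28 days (62 − 28 = 34 remain).
March has 31 days (34 − 31 = 3 remain).
3 into April → April 3.

2035-04-03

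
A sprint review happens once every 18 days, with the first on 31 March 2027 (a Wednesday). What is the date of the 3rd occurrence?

The 3rd occurrence is 2 intervals after the first: 2 × 18 = 36 days after 31 March 2027.
March has 31 days — 0 days to the end of March leaves 36.
April has 30 days (6 left).
6 days into May → 6 May 2027.

6 May 2027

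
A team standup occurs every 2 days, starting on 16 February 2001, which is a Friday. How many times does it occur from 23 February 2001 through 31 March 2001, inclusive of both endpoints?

Occurrences land 2·i days after 16 February 2001 for i = 0, 1, 2, …
23 February 2001 is 7 days after the start; 7 ÷ 2 = 3 remainder 1; since the remainder is 1, round up to i = 4. First occurrence in the window: #5 on 24 February 2001 (4×2 = 8 days in).
31 March 2001 is 43 days after the start; 43 ÷ 2 = 21 remainder 1. Last occurrence in the window: #22 on 30 March 2001.
Occurrences #5 through #22: 18 in total.

18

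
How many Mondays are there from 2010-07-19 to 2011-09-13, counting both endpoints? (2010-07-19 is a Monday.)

61

2010-07-19 is a Monday; the first Monday on or after it is 2010-07-19.
From 2010-07-19 to 2011-09-13: 165 + 256 = 421 days (rest of 2010, to 2011-09-13 in 2011).
421 ÷ 7 = 60 full weeks with remainder 1, so 60 more Mondays after the first → 61.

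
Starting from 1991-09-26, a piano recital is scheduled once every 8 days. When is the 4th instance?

The 4th occurrence is 3 intervals after the first: 3 × 8 = 24 days after 1991-09-26.
September has 30 days — 4 days to the end of September leaves 20.
20 days into October → 1991-10-20.

1991-10-20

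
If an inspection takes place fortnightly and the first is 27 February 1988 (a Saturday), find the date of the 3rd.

The 3rd occurrence is 2 intervals after the first: 2 × 14 = 28 days after 27 February 1988.
February has 29 days — 2 days to the end of February leaves 26.
26 days into March → 26 March 1988.

26 March 1988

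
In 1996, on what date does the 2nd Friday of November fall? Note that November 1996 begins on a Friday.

November 8, 1996

November 1996 begins on a Friday, so the first Friday is November 1.
The 2nd Friday is 1 weeks later: 1 + 7 = 8.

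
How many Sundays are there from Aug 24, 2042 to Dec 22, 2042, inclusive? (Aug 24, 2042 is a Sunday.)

Aug 24, 2042 is a Sunday; the first Sunday on or after it is Aug 24, 2042.
From Aug 24, 2042 to Dec 22, 2042: 7 + 30 + 31 + 30 + 22 = 120 days (rest of Aug, Sep, Oct, Nov, Dec).
120 ÷ 7 = 17 full weeks with remainder 1, so 17 more Sundays after the first → 18.

18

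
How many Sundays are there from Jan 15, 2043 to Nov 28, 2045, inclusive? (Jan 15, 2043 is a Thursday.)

150

Jan 15, 2043 is a Thursday; the first Sunday on or after it is Jan 18, 2043 (3 days later).
From Jan 18, 2043 to Nov 28, 2045: 347 + 366 + 332 = 1045 days (rest of 2043, 2044, to Nov 28, 2045 in 2045).
1045 ÷ 7 = 149 full weeks with remainder 2, so 149 more Sundays after the first → 150.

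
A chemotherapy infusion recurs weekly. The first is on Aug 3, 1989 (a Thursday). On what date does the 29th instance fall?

Feb 15, 1990

The 29th occurrence is 28 intervals after the first: 28 × 7 = 196 days after Aug 3, 1989.
Aug has 31 days — 28 days to the end of Aug leaves 168.
Sep has 30 days (138 left).
Oct has 31 days (107 left).
Nov has 30 days (77 left).
Dec has 31 days (46 left).
Jan has 31 days (15 left).
15 days into Feb → Feb 15, 1990.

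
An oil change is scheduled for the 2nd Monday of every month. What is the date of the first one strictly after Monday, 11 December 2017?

December 2017 starts on a Friday; its first Monday is the 4th, so the 2nd Monday is the 11th — 11 December 2017.
That is not after 11 December 2017, so look at January 2018.
January 2018 starts on a Monday; its first Monday is the 1st, so the 2nd Monday is the 8th — 8 January 2018.

8 January 2018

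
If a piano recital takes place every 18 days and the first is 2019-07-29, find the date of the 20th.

The 20th occurrence is 19 intervals after the first: 19 × 18 = 342 days after 2019-07-29.
July has 31 days — 2 days to the end of July leaves 340.
August has 31 days (309 left).
September has 30 days (279 left).
October has 31 days (248 left).
November has 30 days (218 left).
December has 31 days (187 left).
January has 31 days (156 left).
February has 29 days (127 left).
March has 31 days (96 left).
April has 30 days (66 left).
May has 31 days (35 left).
June has 30 days (5 left).
5 days into July → 2020-07-05.

2020-07-05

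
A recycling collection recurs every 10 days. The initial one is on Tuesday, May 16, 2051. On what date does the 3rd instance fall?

Jun 5, 2051

The 3rd occurrence is 2 intervals after the first: 2 × 10 = 20 days after May 16, 2051.
May has 31 days — 15 days to the end of May leaves 5.
5 days into Jun → Jun 5, 2051.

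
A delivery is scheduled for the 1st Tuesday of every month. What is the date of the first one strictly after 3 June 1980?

1 July 1980

June 1980 starts on a Sunday, so its 1st Tuesday is 3 June 1980 (2 days in).
That is not after 3 June 1980, so look at July 1980.
July 1980 starts on a Tuesday, so its 1st Tuesday is 1 July 1980.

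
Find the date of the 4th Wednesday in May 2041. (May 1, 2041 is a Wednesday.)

May 22, 2041

May 2041 begins on a Wednesday, so the first Wednesday is May 1.
The 4th Wednesday is 3 weeks later: 1 + 21 = 22.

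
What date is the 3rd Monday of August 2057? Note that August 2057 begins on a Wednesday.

August 2057 begins on a Wednesday, so the first Monday is August 6 (5 days later).
The 3rd Monday is 2 weeks later: 6 + 14 = 20.

August 20, 2057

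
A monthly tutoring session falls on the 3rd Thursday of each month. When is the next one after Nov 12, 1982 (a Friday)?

Nov 1982 starts on a Monday; its first Thursday is the 4th, so the 3rd Thursday is the 18th — Nov 18, 1982.
Nov 18, 1982 is after Nov 12, 1982, so that is the next one.

Nov 18, 1982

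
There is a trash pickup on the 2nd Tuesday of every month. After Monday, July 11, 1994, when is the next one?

July 12, 1994

July 1994 starts on a Friday; its first Tuesday is the 5th, so the 2nd Tuesday is the 12th — July 12, 1994.
July 12, 1994 is after July 11, 1994, so that is the next one.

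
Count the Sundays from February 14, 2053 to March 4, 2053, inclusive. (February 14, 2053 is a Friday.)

February 14, 2053 is a Friday; the first Sunday on or after it is February 16, 2053 (2 days later).
From February 16, 2053 to March 4, 2053: 12 + 4 = 16 days (rest of February, March).
16 ÷ 7 = 2 full weeks with remainder 2, so 2 more Sundays after the first → 3.

3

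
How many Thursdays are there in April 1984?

4

1984-04-01 is a Sunday; the first Thursday on or after it is 1984-04-05 (4 days later).
From 1984-04-05 to 1984-04-30 is 30 − 5 = 25 days.
25 ÷ 7 = 3 full weeks with remainder 4, so 3 more Thursdays after the first → 4.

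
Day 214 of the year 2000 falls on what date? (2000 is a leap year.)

Aug 1, 2000

Jan has 31 days (214 − 31 = 183 remain).
Feb has 29 days (183 − 29 = 154 remain).
Mar has 31 days (154 − 31 = 123 remain).
Apr has 30 days (123 − 30 = 93 remain).
May has 31 days (93 − 31 = 62 remain).
Jun has 30 days (62 − 30 = 32 remain).
Jul has 31 days (32 − 31 = 1 remain).
1 into Aug → Aug 1.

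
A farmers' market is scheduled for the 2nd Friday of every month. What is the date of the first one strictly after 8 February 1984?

February 1984 starts on a Wednesday; its first Friday is the 3rd, so the 2nd Friday is the 10th — 10 February 1984.
10 February 1984 is after 8 February 1984, so that is the next one.

10 February 1984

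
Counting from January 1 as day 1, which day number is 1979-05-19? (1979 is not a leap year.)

Days in months before May: 31 + 28 + 31 + 30 = 120.
Plus 19 days into May → day 139.

139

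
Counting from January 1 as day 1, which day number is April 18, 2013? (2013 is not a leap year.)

Days in months before April: 31 + 28 + 31 = 90.
Plus 18 days into April → day 108.

108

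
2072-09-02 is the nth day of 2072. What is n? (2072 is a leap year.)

246

Days in months before September: 31 + 29 + 31 + 30 + 31 + 30 + 31 + 31 = 244.
Plus 2 days into September → day 246.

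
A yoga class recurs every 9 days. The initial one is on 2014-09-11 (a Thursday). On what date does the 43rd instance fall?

The 43rd occurrence is 42 intervals after the first: 42 × 9 = 378 days after 2014-09-11.
September has 30 days — 19 days to the end of September leaves 359.
October has 31 days (328 left).
November has 30 days (298 left).
December has 31 days (267 left).
January has 31 days (236 left).
February has 28 days (208 left).
March has 31 days (177 left).
April has 30 days (147 left).
May has 31 days (116 left).
June has 30 days (86 left).
July has 31 days (55 left).
August has 31 days (24 left).
24 days into September → 2015-09-24.

2015-09-24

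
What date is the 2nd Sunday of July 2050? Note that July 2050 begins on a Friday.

10 July 2050

July 2050 begins on a Friday, so the first Sunday is July 3 (2 days later).
The 2nd Sunday is 1 weeks later: 3 + 7 = 10.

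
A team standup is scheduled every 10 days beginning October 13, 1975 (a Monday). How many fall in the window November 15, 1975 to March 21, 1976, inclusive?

13

Occurrences land 10·i days after October 13, 1975 for i = 0, 1, 2, …
November 15, 1975 is 33 days after the start; 33 ÷ 10 = 3 remainder 3; since the remainder is 3, round up to i = 4. First occurrence in the window: #5 on November 22, 1975 (4×10 = 40 days in).
March 21, 1976 is 160 days after the start; 160 ÷ 10 = 16 remainder 0. Last occurrence in the window: #17 on March 21, 1976.
Occurrences #5 through #17: 13 in total.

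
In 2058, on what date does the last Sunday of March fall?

2058-03-31

The first Sunday of March 2058 is March 3.
March 2058 has 31 days. Adding weeks: 3, 10, 17, 24, 31 — the last one ≤ 31 is the 31st.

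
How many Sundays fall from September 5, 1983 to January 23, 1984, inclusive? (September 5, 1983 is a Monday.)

September 5, 1983 is a Monday; the first Sunday on or after it is September 11, 1983 (6 days later).
From September 11, 1983 to January 23, 1984: 19 + 31 + 30 + 31 + 23 = 134 days (rest of September, October, November, December, January).
134 ÷ 7 = 19 full weeks with remainder 1, so 19 more Sundays after the first → 20.

20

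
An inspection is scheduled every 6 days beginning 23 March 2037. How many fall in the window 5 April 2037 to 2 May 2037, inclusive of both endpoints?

Occurrences land 6·i days after 23 March 2037 for i = 0, 1, 2, …
5 April 2037 is 13 days after the start; 13 ÷ 6 = 2 remainder 1; since the remainder is 1, round up to i = 3. First occurrence in the window: #4 on 10 April 2037 (3×6 = 18 days in).
2 May 2037 is 40 days after the start; 40 ÷ 6 = 6 remainder 4. Last occurrence in the window: #7 on 28 April 2037.
Occurrences #4 through #7: 4 in total.

4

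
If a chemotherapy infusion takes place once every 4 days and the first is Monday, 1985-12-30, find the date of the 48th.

The 48th occurrence is 47 intervals after the first: 47 × 4 = 188 days after 1985-12-30.
December has 31 days — 1 day to the end of December leaves 187.
January has 31 days (156 left).
February has 28 days (128 left).
March has 31 days (97 left).
April has 30 days (67 left).
May has 31 days (36 left).
June has 30 days (6 left).
6 days into July → 1986-07-06.

1986-07-06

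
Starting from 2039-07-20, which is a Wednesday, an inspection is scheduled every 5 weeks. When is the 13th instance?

2040-09-12

The 13th occurrence is 12 intervals after the first: 12 × 35 = 420 days after 2039-07-20.
July has 31 days — 11 days to the end of July leaves 409.
From end of July to end of 2039 is 153 days (256 left).
January has 31 days (225 left).
February has 29 days (196 left).
March has 31 days (165 left).
April has 30 days (135 left).
May has 31 days (104 left).
June has 30 days (74 left).
July has 31 days (43 left).
August has 31 days (12 left).
12 days into September → 2040-09-12.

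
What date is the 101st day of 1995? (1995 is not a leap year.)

January has 31 days (101 − 31 = 70 remain).
February has 28 days (70 − 28 = 42 remain).
March has 31 days (42 − 31 = 11 remain).
11 into April → April 11.

April 11, 1995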